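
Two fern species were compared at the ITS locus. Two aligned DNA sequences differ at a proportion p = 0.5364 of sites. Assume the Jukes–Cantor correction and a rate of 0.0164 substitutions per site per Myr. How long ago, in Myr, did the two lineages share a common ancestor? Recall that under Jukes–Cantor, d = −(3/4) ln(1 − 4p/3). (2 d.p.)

d = −(3/4) ln(1 − 4p/3) = −0.75 ln(1 − 0.7152) = −0.75 ln(0.2848)
  = −0.75 × (-1.255968) = 0.941976 substitutions/site.
Under a molecular clock d = 2μt, so t = d/(2μ) = 0.941976 / (2 × 0.0164) = 28.72 Myr.

28.72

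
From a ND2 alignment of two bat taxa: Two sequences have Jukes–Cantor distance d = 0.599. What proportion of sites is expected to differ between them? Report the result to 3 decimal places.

p = (3/4)(1 − e^(−4d/3)) = 0.75 × (1 − e^(-0.798667)) = 0.75 × (1 − 0.449928) = 0.412554.

0.413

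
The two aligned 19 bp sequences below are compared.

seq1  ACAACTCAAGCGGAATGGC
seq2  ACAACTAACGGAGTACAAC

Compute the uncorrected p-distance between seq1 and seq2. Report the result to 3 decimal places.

0.421

The sequences differ at 8 of 19 positions (sites 7, 9, 11, 12, 14, 16, 17, 18).
p = 8/19 = 0.421052… ≈ 0.421 (to 3 d.p.).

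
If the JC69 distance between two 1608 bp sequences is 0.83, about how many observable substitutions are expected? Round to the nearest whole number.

Invert JC69: p = (3/4)(1 − e^(−4d/3)) = 0.75 × (1 − e^(-1.106667)) = 0.75 × (1 − 0.330659) = 0.502006.
Expected differing sites = pL ≈ 0.502006 × 1608 = 807.225648 ≈ 807.

807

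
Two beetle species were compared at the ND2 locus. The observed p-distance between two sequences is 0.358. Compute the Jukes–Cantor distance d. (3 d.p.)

d = −(3/4) ln(1 − 4p/3) = −0.75 ln(1 − 0.477333) = −0.75 ln(0.522667)
  = −0.75 × (-0.648811) = 0.486608 substitutions/site.

0.487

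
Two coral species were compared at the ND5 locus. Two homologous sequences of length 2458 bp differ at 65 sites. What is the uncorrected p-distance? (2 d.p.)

0.03

p = 65/2458 = 0.026444… ≈ 0.03 (to 2 d.p.).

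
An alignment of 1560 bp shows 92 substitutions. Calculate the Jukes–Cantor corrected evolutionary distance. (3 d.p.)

p = 92/1560 ≈ 0.058974.
d = −(3/4) ln(1 − 4p/3) = −0.75 ln(1 − 0.078632) = −0.75 ln(0.921368)
  = −0.75 × (-0.081896) = 0.061422 substitutions/site.

0.061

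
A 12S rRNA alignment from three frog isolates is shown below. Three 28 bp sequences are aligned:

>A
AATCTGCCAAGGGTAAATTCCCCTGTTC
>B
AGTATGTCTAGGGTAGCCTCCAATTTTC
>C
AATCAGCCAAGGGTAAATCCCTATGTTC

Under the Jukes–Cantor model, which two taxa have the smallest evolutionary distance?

A–B: 10/28 differ, p = 0.357, d = 0.485.
A–C: 4/28 differ, p = 0.143, d = 0.158.
B–C: 11/28 differ, p = 0.393, d = 0.556.
The smallest distance is between A and C.

A and C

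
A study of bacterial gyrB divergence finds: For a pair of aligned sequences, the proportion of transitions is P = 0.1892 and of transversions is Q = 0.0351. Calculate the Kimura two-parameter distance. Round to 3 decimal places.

Under the Kimura two-parameter model, d = −½ ln(1 − 2P − Q) − ¼ ln(1 − 2Q).
1 − 2P − Q = 0.5865, giving −½ ln(0.5865) = 0.266791.
1 − 2Q = 0.9298, giving −¼ ln(0.9298) = 0.018196.
d = 0.266791 + 0.018196 = 0.284987.

0.285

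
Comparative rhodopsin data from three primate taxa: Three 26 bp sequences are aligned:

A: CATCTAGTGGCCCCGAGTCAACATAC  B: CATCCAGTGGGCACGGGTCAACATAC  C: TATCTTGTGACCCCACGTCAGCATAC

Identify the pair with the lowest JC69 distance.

A and B

A–B: 4/26 differ, p = 0.154, d = 0.172.
A–C: 6/26 differ, p = 0.231, d = 0.276.
B–C: 9/26 differ, p = 0.346, d = 0.464.
The smallest distance is between A and B.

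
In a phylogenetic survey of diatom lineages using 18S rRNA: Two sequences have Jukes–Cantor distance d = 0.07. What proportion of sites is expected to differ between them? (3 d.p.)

0.067

p = (3/4)(1 − e^(−4d/3)) = 0.75 × (1 − e^(-0.093333)) = 0.75 × (1 − 0.910890) = 0.066833.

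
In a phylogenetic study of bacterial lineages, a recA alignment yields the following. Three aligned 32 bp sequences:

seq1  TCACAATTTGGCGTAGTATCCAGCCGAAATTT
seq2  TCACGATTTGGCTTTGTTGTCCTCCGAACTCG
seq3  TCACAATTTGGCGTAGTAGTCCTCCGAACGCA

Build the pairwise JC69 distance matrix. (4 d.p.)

seq1–seq2: 11/32 sites differ → p = 0.34375, d = −0.75 ln(1 − 0.458333) = 0.459828 ≈ 0.4598.
seq1–seq3: 8/32 sites differ → p = 0.25, d = −0.75 ln(1 − 0.333333) = 0.304098 ≈ 0.3041.
seq2–seq3: 6/32 sites differ → p = 0.1875, d = −0.75 ln(1 − 0.25) = 0.215762 ≈ 0.2158.

d(seq1,seq2) = 0.4598, d(seq1,seq3) = 0.3041, d(seq2,seq3) = 0.2158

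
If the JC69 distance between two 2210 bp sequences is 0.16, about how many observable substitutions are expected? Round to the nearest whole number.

318

Invert JC69: p = (3/4)(1 − e^(−4d/3)) = 0.75 × (1 − e^(-0.213333)) = 0.75 × (1 − 0.807887) = 0.144085.
Expected differing sites = pL ≈ 0.144085 × 2210 = 318.42785 ≈ 318.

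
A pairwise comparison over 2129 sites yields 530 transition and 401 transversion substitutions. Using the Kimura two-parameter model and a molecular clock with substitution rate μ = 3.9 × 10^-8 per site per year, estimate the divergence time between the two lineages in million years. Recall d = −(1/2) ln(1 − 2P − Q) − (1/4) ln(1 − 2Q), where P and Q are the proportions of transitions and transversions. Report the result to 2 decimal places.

P = 530/2129 ≈ 0.248943 and Q = 401/2129 ≈ 0.188351.
Under the Kimura two-parameter model, d = −½ ln(1 − 2P − Q) − ¼ ln(1 − 2Q).
1 − 2P − Q = 0.313763, giving −½ ln(0.313763) = 0.579559.
1 − 2Q = 0.623298, giving −¼ ln(0.623298) = 0.118183.
d = 0.579559 + 0.118183 = 0.697742.
Under a molecular clock d = 2μt, so t = d/(2μ) = 0.697742 / (2 × 3.9 × 10^-8) = 8.95 million years.

8.95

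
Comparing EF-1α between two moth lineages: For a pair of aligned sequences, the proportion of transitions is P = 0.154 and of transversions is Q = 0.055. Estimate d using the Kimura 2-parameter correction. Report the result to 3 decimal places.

0.255

Under the Kimura two-parameter model, d = −½ ln(1 − 2P − Q) − ¼ ln(1 − 2Q).
1 − 2P − Q = 0.637, giving −½ ln(0.637) = 0.225493.
1 − 2Q = 0.89, giving −¼ ln(0.89) = 0.029133.
d = 0.225493 + 0.029133 = 0.254626.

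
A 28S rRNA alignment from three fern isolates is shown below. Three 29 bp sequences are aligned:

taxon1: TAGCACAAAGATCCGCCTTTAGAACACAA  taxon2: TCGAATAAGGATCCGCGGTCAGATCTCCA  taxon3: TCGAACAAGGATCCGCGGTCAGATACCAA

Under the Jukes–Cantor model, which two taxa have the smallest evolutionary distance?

taxon1–taxon2: 10/29 differ, p = 0.345, d = 0.462.
taxon1–taxon3: 9/29 differ, p = 0.310, d = 0.401.
taxon2–taxon3: 4/29 differ, p = 0.138, d = 0.152.
The smallest distance is between taxon2 and taxon3.

taxon2 and taxon3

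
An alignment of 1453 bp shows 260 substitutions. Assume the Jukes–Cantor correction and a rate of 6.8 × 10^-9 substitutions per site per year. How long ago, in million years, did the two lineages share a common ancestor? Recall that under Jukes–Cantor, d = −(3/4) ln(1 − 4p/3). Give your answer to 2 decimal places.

p = 260/1453 ≈ 0.17894.
d = −(3/4) ln(1 − 4p/3) = −0.75 ln(1 − 0.238587) = −0.75 ln(0.761413)
  = −0.75 × (-0.272579) = 0.204434 substitutions/site.
Under a molecular clock d = 2μt, so t = d/(2μ) = 0.204434 / (2 × 6.8 × 10^-9) = 15.03 million years.

15.03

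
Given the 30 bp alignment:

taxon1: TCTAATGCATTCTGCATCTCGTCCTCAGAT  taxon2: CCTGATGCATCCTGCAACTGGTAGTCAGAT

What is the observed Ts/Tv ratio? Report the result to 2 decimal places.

0.75

Transitions are A↔G and C↔T; transversions are all other mismatches.
Transitions: 3. Transversions: 4.
R = 3/4 = 0.75.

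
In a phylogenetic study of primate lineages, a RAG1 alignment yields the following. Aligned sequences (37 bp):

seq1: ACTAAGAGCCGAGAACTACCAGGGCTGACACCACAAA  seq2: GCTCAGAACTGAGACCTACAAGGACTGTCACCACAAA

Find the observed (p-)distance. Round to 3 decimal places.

0.216

The sequences differ at 8 of 37 positions (sites 1, 4, 8, 10, 15, 20, 24, 28).
p = 8/37 = 0.216216… ≈ 0.216 (to 3 d.p.).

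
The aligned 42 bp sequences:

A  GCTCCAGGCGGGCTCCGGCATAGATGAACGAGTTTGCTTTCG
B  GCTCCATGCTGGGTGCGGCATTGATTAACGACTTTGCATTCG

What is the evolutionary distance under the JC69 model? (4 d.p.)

0.2197

The sequences differ at 8 of 42 sites (7, 10, 13, 15, 22, 26, 32, 38), so p = 8/42 ≈ 0.190476.
d = −(3/4) ln(1 − 4p/3) = −0.75 ln(1 − 0.253968) = −0.75 ln(0.746032)
  = −0.75 × (-0.292987) = 0.219740 substitutions/site.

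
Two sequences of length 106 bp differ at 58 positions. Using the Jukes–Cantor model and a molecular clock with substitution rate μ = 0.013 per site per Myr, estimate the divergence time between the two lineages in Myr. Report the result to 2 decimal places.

37.72

p = 58/106 ≈ 0.54717.
d = −(3/4) ln(1 − 4p/3) = −0.75 ln(1 − 0.72956) = −0.75 ln(0.27044)
  = −0.75 × (-1.307705) = 0.980779 substitutions/site.
Under a molecular clock d = 2μt, so t = d/(2μ) = 0.980779 / (2 × 0.013) = 37.72 Myr.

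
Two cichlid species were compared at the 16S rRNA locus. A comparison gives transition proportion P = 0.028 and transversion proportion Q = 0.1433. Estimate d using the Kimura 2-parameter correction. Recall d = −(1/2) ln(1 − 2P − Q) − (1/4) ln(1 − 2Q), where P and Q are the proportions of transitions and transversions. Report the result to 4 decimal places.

Under the Kimura two-parameter model, d = −½ ln(1 − 2P − Q) − ¼ ln(1 − 2Q).
1 − 2P − Q = 0.8007, giving −½ ln(0.8007) = 0.111134.
1 − 2Q = 0.7134, giving −¼ ln(0.7134) = 0.084428.
d = 0.111134 + 0.084428 = 0.195562.

0.1956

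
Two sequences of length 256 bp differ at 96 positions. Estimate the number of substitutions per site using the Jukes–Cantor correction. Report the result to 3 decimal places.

0.520

p = 96/256 = 0.375.
d = −(3/4) ln(1 − 4p/3) = −0.75 ln(1 − 0.5) = −0.75 ln(0.5)
  = −0.75 × (-0.693147) = 0.519860 substitutions/site.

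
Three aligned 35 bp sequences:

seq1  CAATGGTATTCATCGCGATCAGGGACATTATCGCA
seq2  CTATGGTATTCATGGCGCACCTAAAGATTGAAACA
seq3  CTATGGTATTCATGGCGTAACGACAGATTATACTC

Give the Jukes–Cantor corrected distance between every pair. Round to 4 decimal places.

seq1–seq2: 13/35 sites differ → p ≈ 0.371429, d = −0.75 ln(1 − 0.495239) = 0.512753 ≈ 0.5128.
seq1–seq3: 13/35 sites differ → p ≈ 0.371429, d = −0.75 ln(1 − 0.495239) = 0.512753 ≈ 0.5128.
seq2–seq3: 9/35 sites differ → p ≈ 0.257143, d = −0.75 ln(1 − 0.342857) = 0.314890 ≈ 0.3149.

d(seq1,seq2) = 0.5128, d(seq1,seq3) = 0.5128, d(seq2,seq3) = 0.3149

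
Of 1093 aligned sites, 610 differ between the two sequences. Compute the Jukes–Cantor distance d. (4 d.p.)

p = 610/1093 ≈ 0.558097.
d = −(3/4) ln(1 − 4p/3) = −0.75 ln(1 − 0.744129) = −0.75 ln(0.255871)
  = −0.75 × (-1.363082) = 1.022312 substitutions/site.

1.0223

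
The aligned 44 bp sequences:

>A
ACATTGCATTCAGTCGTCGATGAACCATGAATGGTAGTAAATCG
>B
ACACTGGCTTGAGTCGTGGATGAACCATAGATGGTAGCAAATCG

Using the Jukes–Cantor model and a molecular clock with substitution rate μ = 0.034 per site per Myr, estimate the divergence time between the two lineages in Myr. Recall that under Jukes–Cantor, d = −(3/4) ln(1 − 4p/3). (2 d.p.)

3.06

The sequences differ at 8 of 44 sites (4, 7, 8, 11, 18, 29, 30, 38), so p = 8/44 ≈ 0.181818.
d = −(3/4) ln(1 − 4p/3) = −0.75 ln(1 − 0.242424) = −0.75 ln(0.757576)
  = −0.75 × (-0.277631) = 0.208223 substitutions/site.
Under a molecular clock d = 2μt, so t = d/(2μ) = 0.208223 / (2 × 0.034) = 3.06 Myr.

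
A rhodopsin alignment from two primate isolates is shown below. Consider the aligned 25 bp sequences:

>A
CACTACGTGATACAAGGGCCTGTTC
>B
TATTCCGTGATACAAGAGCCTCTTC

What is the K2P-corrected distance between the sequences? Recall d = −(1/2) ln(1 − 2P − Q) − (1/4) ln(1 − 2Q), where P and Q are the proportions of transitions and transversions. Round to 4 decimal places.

Of 25 sites, 3 differences are transitions and 2 are transversions, so P = 3/25 = 0.12 and Q = 2/25 = 0.08.
Under the Kimura two-parameter model, d = −½ ln(1 − 2P − Q) − ¼ ln(1 − 2Q).
1 − 2P − Q = 0.68, giving −½ ln(0.68) = 0.192831.
1 − 2Q = 0.84, giving −¼ ln(0.84) = 0.043588.
d = 0.192831 + 0.043588 = 0.236419.

0.2364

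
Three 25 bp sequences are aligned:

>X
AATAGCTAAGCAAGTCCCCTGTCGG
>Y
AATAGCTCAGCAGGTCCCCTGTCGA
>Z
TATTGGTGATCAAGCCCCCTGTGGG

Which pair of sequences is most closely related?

X–Y: 3/25 differ, p = 0.120, d = 0.131.
X–Z: 7/25 differ, p = 0.280, d = 0.351.
Y–Z: 9/25 differ, p = 0.360, d = 0.490.
The smallest distance is between X and Y.

X and Y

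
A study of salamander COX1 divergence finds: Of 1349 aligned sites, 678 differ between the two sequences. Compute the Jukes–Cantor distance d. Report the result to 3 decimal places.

p = 678/1349 ≈ 0.502595.
d = −(3/4) ln(1 − 4p/3) = −0.75 ln(1 − 0.670127) = −0.75 ln(0.329873)
  = −0.75 × (-1.109048) = 0.831786 substitutions/site.

0.832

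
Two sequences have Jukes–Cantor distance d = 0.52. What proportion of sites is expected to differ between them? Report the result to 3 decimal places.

p = (3/4)(1 − e^(−4d/3)) = 0.75 × (1 − e^(-0.693333)) = 0.75 × (1 − 0.499907) = 0.375070.

0.375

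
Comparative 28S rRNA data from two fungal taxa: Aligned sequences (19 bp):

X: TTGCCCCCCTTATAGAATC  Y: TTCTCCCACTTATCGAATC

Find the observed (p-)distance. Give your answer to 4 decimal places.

0.2105

The sequences differ at 4 of 19 positions (sites 3, 4, 8, 14).
p = 4/19 = 0.210526… ≈ 0.2105 (to 4 d.p.).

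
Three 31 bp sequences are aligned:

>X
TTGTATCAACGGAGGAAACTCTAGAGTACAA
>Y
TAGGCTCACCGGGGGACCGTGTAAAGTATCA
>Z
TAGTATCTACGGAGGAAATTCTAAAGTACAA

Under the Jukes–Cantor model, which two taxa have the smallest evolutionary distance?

X–Y: 12/31 differ, p = 0.387, d = 0.544.
X–Z: 4/31 differ, p = 0.129, d = 0.142.
Y–Z: 11/31 differ, p = 0.355, d = 0.481.
The smallest distance is between X and Z.

X and Z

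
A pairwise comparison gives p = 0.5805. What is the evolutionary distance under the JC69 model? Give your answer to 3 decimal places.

d = −(3/4) ln(1 − 4p/3) = −0.75 ln(1 − 0.774) = −0.75 ln(0.226)
  = −0.75 × (-1.487220) = 1.115415 substitutions/site.

1.115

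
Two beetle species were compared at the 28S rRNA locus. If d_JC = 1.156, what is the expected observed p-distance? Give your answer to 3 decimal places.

0.589

p = (3/4)(1 − e^(−4d/3)) = 0.75 × (1 − e^(-1.541333)) = 0.75 × (1 − 0.214096) = 0.589428.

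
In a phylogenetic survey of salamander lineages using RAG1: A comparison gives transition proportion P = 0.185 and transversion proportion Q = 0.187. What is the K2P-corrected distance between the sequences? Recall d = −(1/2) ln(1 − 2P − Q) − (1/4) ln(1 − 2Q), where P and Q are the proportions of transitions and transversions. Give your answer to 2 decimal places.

0.52

Under the Kimura two-parameter model, d = −½ ln(1 − 2P − Q) − ¼ ln(1 − 2Q).
1 − 2P − Q = 0.443, giving −½ ln(0.443) = 0.407093.
1 − 2Q = 0.626, giving −¼ ln(0.626) = 0.117101.
d = 0.407093 + 0.117101 = 0.524194.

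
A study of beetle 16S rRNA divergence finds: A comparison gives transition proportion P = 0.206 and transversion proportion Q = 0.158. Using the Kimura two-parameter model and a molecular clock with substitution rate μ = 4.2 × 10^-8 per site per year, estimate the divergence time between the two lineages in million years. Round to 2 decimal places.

Under the Kimura two-parameter model, d = −½ ln(1 − 2P − Q) − ¼ ln(1 − 2Q).
1 − 2P − Q = 0.43, giving −½ ln(0.43) = 0.421985.
1 − 2Q = 0.684, giving −¼ ln(0.684) = 0.094949.
d = 0.421985 + 0.094949 = 0.516934.
Under a molecular clock d = 2μt, so t = d/(2μ) = 0.516934 / (2 × 4.2 × 10^-8) = 6.15 million years.

6.15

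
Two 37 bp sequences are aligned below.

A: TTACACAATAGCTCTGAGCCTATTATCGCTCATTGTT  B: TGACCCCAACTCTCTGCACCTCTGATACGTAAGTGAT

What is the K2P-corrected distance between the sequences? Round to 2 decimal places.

0.72

Of 37 sites, 1 differences are transitions and 15 are transversions, so P = 1/37 ≈ 0.027027 and Q = 15/37 ≈ 0.405405.
Under the Kimura two-parameter model, d = −½ ln(1 − 2P − Q) − ¼ ln(1 − 2Q).
1 − 2P − Q = 0.540541, giving −½ ln(0.540541) = 0.307592.
1 − 2Q = 0.18919, giving −¼ ln(0.18919) = 0.416251.
d = 0.307592 + 0.416251 = 0.723843.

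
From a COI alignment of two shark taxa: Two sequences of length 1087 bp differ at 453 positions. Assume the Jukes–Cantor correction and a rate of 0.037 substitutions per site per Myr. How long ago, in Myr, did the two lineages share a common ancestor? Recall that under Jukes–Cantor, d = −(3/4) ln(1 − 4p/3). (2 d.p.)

8.22

p = 453/1087 ≈ 0.416743.
d = −(3/4) ln(1 − 4p/3) = −0.75 ln(1 − 0.555657) = −0.75 ln(0.444343)
  = −0.75 × (-0.811158) = 0.608369 substitutions/site.
Under a molecular clock d = 2μt, so t = d/(2μ) = 0.608369 / (2 × 0.037) = 8.22 Myr.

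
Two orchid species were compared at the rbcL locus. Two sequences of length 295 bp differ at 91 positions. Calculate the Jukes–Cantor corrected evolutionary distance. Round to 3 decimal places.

0.397

p = 91/295 ≈ 0.308475.
d = −(3/4) ln(1 − 4p/3) = −0.75 ln(1 − 0.4113) = −0.75 ln(0.5887)
  = −0.75 × (-0.529839) = 0.397379 substitutions/site.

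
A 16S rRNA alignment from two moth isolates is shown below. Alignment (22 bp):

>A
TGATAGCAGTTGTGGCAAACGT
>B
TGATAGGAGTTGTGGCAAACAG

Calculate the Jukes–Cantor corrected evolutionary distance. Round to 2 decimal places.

The sequences differ at 3 of 22 sites (7, 21, 22), so p = 3/22 ≈ 0.136364.
d = −(3/4) ln(1 − 4p/3) = −0.75 ln(1 − 0.181819) = −0.75 ln(0.818181)
  = −0.75 × (-0.200672) = 0.150504 substitutions/site.

0.15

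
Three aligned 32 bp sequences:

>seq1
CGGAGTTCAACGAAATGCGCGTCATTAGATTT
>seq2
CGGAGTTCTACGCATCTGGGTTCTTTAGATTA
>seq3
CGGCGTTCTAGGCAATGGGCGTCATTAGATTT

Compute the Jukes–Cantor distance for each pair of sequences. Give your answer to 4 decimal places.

seq1–seq2: 10/32 sites differ → p = 0.3125, d = −0.75 ln(1 − 0.416667) = 0.404248 ≈ 0.4042.
seq1–seq3: 5/32 sites differ → p = 0.15625, d = −0.75 ln(1 − 0.208333) = 0.175211 ≈ 0.1752.
seq2–seq3: 9/32 sites differ → p = 0.28125, d = −0.75 ln(1 − 0.375) = 0.352503 ≈ 0.3525.

d(seq1,seq2) = 0.4042, d(seq1,seq3) = 0.1752, d(seq2,seq3) = 0.3525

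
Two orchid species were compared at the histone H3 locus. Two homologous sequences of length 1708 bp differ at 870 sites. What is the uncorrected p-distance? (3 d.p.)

p = 870/1708 = 0.509367… ≈ 0.509 (to 3 d.p.).

0.509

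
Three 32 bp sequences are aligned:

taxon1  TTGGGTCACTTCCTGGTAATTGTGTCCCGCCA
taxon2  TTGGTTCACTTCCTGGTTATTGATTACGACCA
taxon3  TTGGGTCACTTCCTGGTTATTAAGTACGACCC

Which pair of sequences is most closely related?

taxon2 and taxon3

taxon1–taxon2: 7/32 differ, p = 0.219, d = 0.259.
taxon1–taxon3: 7/32 differ, p = 0.219, d = 0.259.
taxon2–taxon3: 4/32 differ, p = 0.125, d = 0.137.
The smallest distance is between taxon2 and taxon3.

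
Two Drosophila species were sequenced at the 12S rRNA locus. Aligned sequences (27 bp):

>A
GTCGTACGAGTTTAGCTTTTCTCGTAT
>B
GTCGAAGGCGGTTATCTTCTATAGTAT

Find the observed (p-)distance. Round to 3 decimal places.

0.296

The sequences differ at 8 of 27 positions (sites 5, 7, 9, 11, 15, 19, 21, 23).
p = 8/27 = 0.296296… ≈ 0.296 (to 3 d.p.).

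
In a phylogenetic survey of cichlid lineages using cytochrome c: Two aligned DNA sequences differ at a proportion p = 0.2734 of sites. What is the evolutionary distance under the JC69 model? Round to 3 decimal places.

0.340

d = −(3/4) ln(1 − 4p/3) = −0.75 ln(1 − 0.364533) = −0.75 ln(0.635467)
  = −0.75 × (-0.453395) = 0.340046 substitutions/site.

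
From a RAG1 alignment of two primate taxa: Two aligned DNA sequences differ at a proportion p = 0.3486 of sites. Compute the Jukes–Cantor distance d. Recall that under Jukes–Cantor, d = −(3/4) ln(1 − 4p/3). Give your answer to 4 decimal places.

d = −(3/4) ln(1 − 4p/3) = −0.75 ln(1 − 0.4648) = −0.75 ln(0.5352)
  = −0.75 × (-0.625115) = 0.468836 substitutions/site.

0.4688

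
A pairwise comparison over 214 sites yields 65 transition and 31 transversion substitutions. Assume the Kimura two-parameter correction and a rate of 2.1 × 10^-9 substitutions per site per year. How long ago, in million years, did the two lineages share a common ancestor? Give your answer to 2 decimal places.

186.52

P = 65/214 ≈ 0.303738 and Q = 31/214 ≈ 0.14486.
Under the Kimura two-parameter model, d = −½ ln(1 − 2P − Q) − ¼ ln(1 − 2Q).
1 − 2P − Q = 0.247664, giving −½ ln(0.247664) = 0.697841.
1 − 2Q = 0.71028, giving −¼ ln(0.71028) = 0.085524.
d = 0.697841 + 0.085524 = 0.783365.
Under a molecular clock d = 2μt, so t = d/(2μ) = 0.783365 / (2 × 2.1 × 10^-9) = 186.52 million years.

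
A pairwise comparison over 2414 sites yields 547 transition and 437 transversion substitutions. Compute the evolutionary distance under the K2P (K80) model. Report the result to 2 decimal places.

0.62

P = 547/2414 ≈ 0.226595 and Q = 437/2414 ≈ 0.181027.
Under the Kimura two-parameter model, d = −½ ln(1 − 2P − Q) − ¼ ln(1 − 2Q).
1 − 2P − Q = 0.365783, giving −½ ln(0.365783) = 0.502858.
1 − 2Q = 0.637946, giving −¼ ln(0.637946) = 0.112375.
d = 0.502858 + 0.112375 = 0.615233.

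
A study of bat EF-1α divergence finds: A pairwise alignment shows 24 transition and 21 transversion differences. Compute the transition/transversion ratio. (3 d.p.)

1.143

R = 24/21 = 1.142857… ≈ 1.143 (to 3 d.p.).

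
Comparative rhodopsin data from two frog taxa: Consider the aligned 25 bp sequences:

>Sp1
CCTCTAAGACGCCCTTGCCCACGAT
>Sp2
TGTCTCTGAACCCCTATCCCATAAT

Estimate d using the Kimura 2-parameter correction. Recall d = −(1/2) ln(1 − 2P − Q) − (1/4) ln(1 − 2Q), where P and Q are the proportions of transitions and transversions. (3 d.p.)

0.572

Of 25 sites, 3 differences are transitions and 7 are transversions, so P = 3/25 = 0.12 and Q = 7/25 = 0.28.
Under the Kimura two-parameter model, d = −½ ln(1 − 2P − Q) − ¼ ln(1 − 2Q).
1 − 2P − Q = 0.48, giving −½ ln(0.48) = 0.366985.
1 − 2Q = 0.44, giving −¼ ln(0.44) = 0.205245.
d = 0.366985 + 0.205245 = 0.572230.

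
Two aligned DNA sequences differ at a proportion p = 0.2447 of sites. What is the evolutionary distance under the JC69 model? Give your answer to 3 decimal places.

d = −(3/4) ln(1 − 4p/3) = −0.75 ln(1 − 0.326267) = −0.75 ln(0.673733)
  = −0.75 × (-0.394921) = 0.296191 substitutions/site.

0.296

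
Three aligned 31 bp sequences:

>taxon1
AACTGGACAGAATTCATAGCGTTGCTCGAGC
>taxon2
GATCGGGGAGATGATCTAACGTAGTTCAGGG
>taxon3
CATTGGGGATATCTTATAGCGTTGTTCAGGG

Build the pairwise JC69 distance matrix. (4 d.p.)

taxon1–taxon2: 16/31 sites differ → p ≈ 0.516129, d = −0.75 ln(1 − 0.688172) = 0.873978 ≈ 0.8740.
taxon1–taxon3: 12/31 sites differ → p ≈ 0.387097, d = −0.75 ln(1 − 0.516129) = 0.544453 ≈ 0.5445.
taxon2–taxon3: 8/31 sites differ → p ≈ 0.258065, d = −0.75 ln(1 − 0.344087) = 0.316295 ≈ 0.3163.

d(taxon1,taxon2) = 0.8740, d(taxon1,taxon3) = 0.5445, d(taxon2,taxon3) = 0.3163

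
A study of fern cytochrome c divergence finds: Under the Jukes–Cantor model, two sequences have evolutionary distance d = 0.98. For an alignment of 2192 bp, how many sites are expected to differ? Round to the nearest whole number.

1199

Invert JC69: p = (3/4)(1 − e^(−4d/3)) = 0.75 × (1 − e^(-1.306667)) = 0.75 × (1 − 0.270721) = 0.546959.
Expected differing sites = pL ≈ 0.546959 × 2192 = 1198.934128 ≈ 1199.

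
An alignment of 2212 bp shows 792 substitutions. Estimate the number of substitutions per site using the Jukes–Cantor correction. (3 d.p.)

p = 792/2212 ≈ 0.358047.
d = −(3/4) ln(1 − 4p/3) = −0.75 ln(1 − 0.477396) = −0.75 ln(0.522604)
  = −0.75 × (-0.648931) = 0.486698 substitutions/site.

0.487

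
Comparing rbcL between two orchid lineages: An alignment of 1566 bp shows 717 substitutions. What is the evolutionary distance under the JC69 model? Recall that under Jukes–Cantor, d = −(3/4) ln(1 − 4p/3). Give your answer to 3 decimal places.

0.707

p = 717/1566 ≈ 0.457854.
d = −(3/4) ln(1 − 4p/3) = −0.75 ln(1 − 0.610472) = −0.75 ln(0.389528)
  = −0.75 × (-0.942820) = 0.707115 substitutions/site.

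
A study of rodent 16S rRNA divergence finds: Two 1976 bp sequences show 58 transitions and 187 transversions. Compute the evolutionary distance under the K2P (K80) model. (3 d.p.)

0.136

P = 58/1976 ≈ 0.029352 and Q = 187/1976 ≈ 0.094636.
Under the Kimura two-parameter model, d = −½ ln(1 − 2P − Q) − ¼ ln(1 − 2Q).
1 − 2P − Q = 0.84666, giving −½ ln(0.84666) = 0.083228.
1 − 2Q = 0.810728, giving −¼ ln(0.810728) = 0.052456.
d = 0.083228 + 0.052456 = 0.135684.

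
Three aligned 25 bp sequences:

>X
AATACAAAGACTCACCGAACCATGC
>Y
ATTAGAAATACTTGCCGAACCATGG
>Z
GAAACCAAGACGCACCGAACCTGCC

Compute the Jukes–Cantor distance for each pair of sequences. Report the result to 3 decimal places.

X–Y: 6/25 sites differ → p = 0.24, d = −0.75 ln(1 − 0.32) = 0.289247 ≈ 0.289.
X–Z: 7/25 sites differ → p = 0.28, d = −0.75 ln(1 − 0.373333) = 0.350505 ≈ 0.351.
Y–Z: 13/25 sites differ → p = 0.52, d = −0.75 ln(1 − 0.693333) = 0.886495 ≈ 0.886.

d(X,Y) = 0.289, d(X,Z) = 0.351, d(Y,Z) = 0.886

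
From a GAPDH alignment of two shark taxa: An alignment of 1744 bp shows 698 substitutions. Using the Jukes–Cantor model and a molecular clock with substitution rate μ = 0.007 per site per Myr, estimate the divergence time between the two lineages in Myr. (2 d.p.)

p = 698/1744 ≈ 0.400229.
d = −(3/4) ln(1 − 4p/3) = −0.75 ln(1 − 0.533639) = −0.75 ln(0.466361)
  = −0.75 × (-0.762795) = 0.572096 substitutions/site.
Under a molecular clock d = 2μt, so t = d/(2μ) = 0.572096 / (2 × 0.007) = 40.86 Myr.

40.86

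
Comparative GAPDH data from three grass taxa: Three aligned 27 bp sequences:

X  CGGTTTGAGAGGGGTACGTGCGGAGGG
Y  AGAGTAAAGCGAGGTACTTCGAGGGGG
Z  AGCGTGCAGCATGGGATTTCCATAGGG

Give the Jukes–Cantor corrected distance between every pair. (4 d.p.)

d(X,Y) = 0.6735, d(X,Z) = 0.8817, d(Y,Z) = 0.5107

X–Y: 12/27 sites differ → p ≈ 0.444444, d = −0.75 ln(1 − 0.592592) = 0.673455 ≈ 0.6735.
X–Z: 14/27 sites differ → p ≈ 0.518519, d = −0.75 ln(1 − 0.691359) = 0.881682 ≈ 0.8817.
Y–Z: 10/27 sites differ → p ≈ 0.37037, d = −0.75 ln(1 − 0.493827) = 0.510658 ≈ 0.5107.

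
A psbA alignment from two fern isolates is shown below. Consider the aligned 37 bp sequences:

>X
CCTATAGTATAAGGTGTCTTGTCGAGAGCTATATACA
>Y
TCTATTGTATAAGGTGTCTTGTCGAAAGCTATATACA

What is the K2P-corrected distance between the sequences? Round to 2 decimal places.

Of 37 sites, 2 differences are transitions and 1 are transversions, so P = 2/37 ≈ 0.054054 and Q = 1/37 ≈ 0.027027.
Under the Kimura two-parameter model, d = −½ ln(1 − 2P − Q) − ¼ ln(1 − 2Q).
1 − 2P − Q = 0.864865, giving −½ ln(0.864865) = 0.072591.
1 − 2Q = 0.945946, giving −¼ ln(0.945946) = 0.013892.
d = 0.072591 + 0.013892 = 0.086483.

0.09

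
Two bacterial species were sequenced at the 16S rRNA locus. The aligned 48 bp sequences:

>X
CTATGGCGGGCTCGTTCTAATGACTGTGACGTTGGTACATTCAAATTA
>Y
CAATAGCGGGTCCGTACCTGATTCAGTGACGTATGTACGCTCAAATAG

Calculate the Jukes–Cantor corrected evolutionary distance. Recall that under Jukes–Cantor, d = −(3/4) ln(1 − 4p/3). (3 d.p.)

The sequences differ at 18 of 48 sites, so p = 18/48 = 0.375.
d = −(3/4) ln(1 − 4p/3) = −0.75 ln(1 − 0.5) = −0.75 ln(0.5)
  = −0.75 × (-0.693147) = 0.519860 substitutions/site.

0.520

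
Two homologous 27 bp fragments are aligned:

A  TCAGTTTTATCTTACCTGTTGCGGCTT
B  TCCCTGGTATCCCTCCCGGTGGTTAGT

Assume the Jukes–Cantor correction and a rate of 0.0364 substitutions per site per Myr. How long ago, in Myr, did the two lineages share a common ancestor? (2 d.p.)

The sequences differ at 14 of 27 sites, so p = 14/27 ≈ 0.518519.
d = −(3/4) ln(1 − 4p/3) = −0.75 ln(1 − 0.691359) = −0.75 ln(0.308641)
  = −0.75 × (-1.175576) = 0.881682 substitutions/site.
Under a molecular clock d = 2μt, so t = d/(2μ) = 0.881682 / (2 × 0.0364) = 12.11 Myr.

12.11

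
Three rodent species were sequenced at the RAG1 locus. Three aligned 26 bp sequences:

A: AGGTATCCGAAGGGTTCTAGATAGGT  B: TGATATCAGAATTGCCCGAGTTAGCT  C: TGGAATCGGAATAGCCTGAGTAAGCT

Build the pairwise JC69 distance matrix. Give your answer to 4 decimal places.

d(A,B) = 0.5393, d(A,C) = 0.7166, d(B,C) = 0.2758

A–B: 10/26 sites differ → p ≈ 0.384615, d = −0.75 ln(1 − 0.51282) = 0.539341 ≈ 0.5393.
A–C: 12/26 sites differ → p ≈ 0.461538, d = −0.75 ln(1 − 0.615384) = 0.716632 ≈ 0.7166.
B–C: 6/26 sites differ → p ≈ 0.230769, d = −0.75 ln(1 − 0.307692) = 0.275793 ≈ 0.2758.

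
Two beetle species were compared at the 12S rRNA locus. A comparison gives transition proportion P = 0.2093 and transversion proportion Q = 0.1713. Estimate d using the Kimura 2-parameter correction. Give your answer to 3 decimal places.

0.551

Under the Kimura two-parameter model, d = −½ ln(1 − 2P − Q) − ¼ ln(1 − 2Q).
1 − 2P − Q = 0.4101, giving −½ ln(0.4101) = 0.445677.
1 − 2Q = 0.6574, giving −¼ ln(0.6574) = 0.104866.
d = 0.445677 + 0.104866 = 0.550543.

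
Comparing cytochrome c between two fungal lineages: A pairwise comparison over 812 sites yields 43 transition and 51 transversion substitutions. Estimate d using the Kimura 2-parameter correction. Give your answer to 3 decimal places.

P = 43/812 ≈ 0.052956 and Q = 51/812 ≈ 0.062808.
Under the Kimura two-parameter model, d = −½ ln(1 − 2P − Q) − ¼ ln(1 − 2Q).
1 − 2P − Q = 0.83128, giving −½ ln(0.83128) = 0.092394.
1 − 2Q = 0.874384, giving −¼ ln(0.874384) = 0.033559.
d = 0.092394 + 0.033559 = 0.125953.

0.126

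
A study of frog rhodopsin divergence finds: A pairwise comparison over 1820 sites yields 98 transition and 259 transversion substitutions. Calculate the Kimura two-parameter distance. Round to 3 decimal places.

0.228

P = 98/1820 ≈ 0.053846 and Q = 259/1820 ≈ 0.142308.
Under the Kimura two-parameter model, d = −½ ln(1 − 2P − Q) − ¼ ln(1 − 2Q).
1 − 2P − Q = 0.75, giving −½ ln(0.75) = 0.143841.
1 − 2Q = 0.715384, giving −¼ ln(0.715384) = 0.083734.
d = 0.143841 + 0.083734 = 0.227575.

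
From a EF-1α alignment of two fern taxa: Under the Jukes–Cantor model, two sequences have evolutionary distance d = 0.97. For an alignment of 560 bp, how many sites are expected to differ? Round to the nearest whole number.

Invert JC69: p = (3/4)(1 − e^(−4d/3)) = 0.75 × (1 − e^(-1.293333)) = 0.75 × (1 − 0.274355) = 0.544234.
Expected differing sites = pL ≈ 0.544234 × 560 = 304.77104 ≈ 305.

305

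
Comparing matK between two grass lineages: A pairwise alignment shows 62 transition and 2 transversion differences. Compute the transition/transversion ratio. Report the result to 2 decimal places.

R = 62/2 = 31.00.

31.00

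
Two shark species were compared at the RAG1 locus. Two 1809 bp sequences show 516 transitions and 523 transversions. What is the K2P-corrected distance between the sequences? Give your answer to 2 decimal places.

1.20

P = 516/1809 ≈ 0.28524 and Q = 523/1809 ≈ 0.28911.
Under the Kimura two-parameter model, d = −½ ln(1 − 2P − Q) − ¼ ln(1 − 2Q).
1 − 2P − Q = 0.14041, giving −½ ln(0.14041) = 0.981594.
1 − 2Q = 0.42178, giving −¼ ln(0.42178) = 0.215818.
d = 0.981594 + 0.215818 = 1.197412.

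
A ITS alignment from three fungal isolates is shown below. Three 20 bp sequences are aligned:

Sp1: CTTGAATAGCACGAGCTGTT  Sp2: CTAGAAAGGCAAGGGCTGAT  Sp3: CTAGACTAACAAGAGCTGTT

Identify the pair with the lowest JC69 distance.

Sp1 and Sp3

Sp1–Sp2: 6/20 differ, p = 0.300, d = 0.383.
Sp1–Sp3: 4/20 differ, p = 0.200, d = 0.233.
Sp2–Sp3: 6/20 differ, p = 0.300, d = 0.383.
The smallest distance is between Sp1 and Sp3.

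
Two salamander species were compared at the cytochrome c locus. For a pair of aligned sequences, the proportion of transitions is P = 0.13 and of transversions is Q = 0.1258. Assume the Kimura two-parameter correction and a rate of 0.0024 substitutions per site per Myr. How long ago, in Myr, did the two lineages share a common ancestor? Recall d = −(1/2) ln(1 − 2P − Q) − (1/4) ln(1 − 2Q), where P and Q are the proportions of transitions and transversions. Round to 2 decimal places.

Under the Kimura two-parameter model, d = −½ ln(1 − 2P − Q) − ¼ ln(1 − 2Q).
1 − 2P − Q = 0.6142, giving −½ ln(0.6142) = 0.243717.
1 − 2Q = 0.7484, giving −¼ ln(0.7484) = 0.072454.
d = 0.243717 + 0.072454 = 0.316171.
Under a molecular clock d = 2μt, so t = d/(2μ) = 0.316171 / (2 × 0.0024) = 65.87 Myr.

65.87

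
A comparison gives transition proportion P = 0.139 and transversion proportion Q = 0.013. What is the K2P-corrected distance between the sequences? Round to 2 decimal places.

0.18

Under the Kimura two-parameter model, d = −½ ln(1 − 2P − Q) − ¼ ln(1 − 2Q).
1 − 2P − Q = 0.709, giving −½ ln(0.709) = 0.171950.
1 − 2Q = 0.974, giving −¼ ln(0.974) = 0.006586.
d = 0.171950 + 0.006586 = 0.178536.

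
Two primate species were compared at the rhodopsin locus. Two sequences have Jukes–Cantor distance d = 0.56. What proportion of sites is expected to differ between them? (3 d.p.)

p = (3/4)(1 − e^(−4d/3)) = 0.75 × (1 − e^(-0.746667)) = 0.75 × (1 − 0.473944) = 0.394542.

0.395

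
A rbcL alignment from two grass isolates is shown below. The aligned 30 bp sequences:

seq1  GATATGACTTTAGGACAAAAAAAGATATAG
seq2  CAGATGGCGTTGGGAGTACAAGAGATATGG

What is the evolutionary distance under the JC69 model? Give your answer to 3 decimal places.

The sequences differ at 10 of 30 sites (1, 3, 7, 9, 12, 16, 17, 19, 22, 29), so p = 10/30 ≈ 0.333333.
d = −(3/4) ln(1 − 4p/3) = −0.75 ln(1 − 0.444444) = −0.75 ln(0.555556)
  = −0.75 × (-0.587786) = 0.440840 substitutions/site.

0.441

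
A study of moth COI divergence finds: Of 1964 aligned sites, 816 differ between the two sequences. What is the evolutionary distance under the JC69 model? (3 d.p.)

0.606

p = 816/1964 ≈ 0.415479.
d = −(3/4) ln(1 − 4p/3) = −0.75 ln(1 − 0.553972) = −0.75 ln(0.446028)
  = −0.75 × (-0.807374) = 0.605531 substitutions/site.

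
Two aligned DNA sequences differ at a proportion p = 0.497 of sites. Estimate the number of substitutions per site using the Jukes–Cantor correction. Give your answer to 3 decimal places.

d = −(3/4) ln(1 − 4p/3) = −0.75 ln(1 − 0.662667) = −0.75 ln(0.337333)
  = −0.75 × (-1.086685) = 0.815014 substitutions/site.

0.815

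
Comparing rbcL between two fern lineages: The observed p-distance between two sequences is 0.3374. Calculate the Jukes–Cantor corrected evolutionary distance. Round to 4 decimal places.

d = −(3/4) ln(1 − 4p/3) = −0.75 ln(1 − 0.449867) = −0.75 ln(0.550133)
  = −0.75 × (-0.597595) = 0.448196 substitutions/site.

0.4482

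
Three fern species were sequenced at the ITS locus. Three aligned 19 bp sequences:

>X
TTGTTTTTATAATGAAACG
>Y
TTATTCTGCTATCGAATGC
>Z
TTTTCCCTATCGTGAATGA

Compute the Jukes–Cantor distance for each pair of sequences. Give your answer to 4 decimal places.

d(X,Y) = 0.7489, d(X,Z) = 0.7489, d(Y,Z) = 0.7489

X–Y: 9/19 sites differ → p ≈ 0.473684, d = −0.75 ln(1 − 0.631579) = 0.748897 ≈ 0.7489.
X–Z: 9/19 sites differ → p ≈ 0.473684, d = −0.75 ln(1 − 0.631579) = 0.748897 ≈ 0.7489.
Y–Z: 9/19 sites differ → p ≈ 0.473684, d = −0.75 ln(1 − 0.631579) = 0.748897 ≈ 0.7489.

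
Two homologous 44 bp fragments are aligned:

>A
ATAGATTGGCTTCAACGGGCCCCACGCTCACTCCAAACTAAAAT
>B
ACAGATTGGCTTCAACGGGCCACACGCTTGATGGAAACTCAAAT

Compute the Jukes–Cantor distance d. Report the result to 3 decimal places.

The sequences differ at 8 of 44 sites (2, 22, 29, 30, 31, 33, 34, 40), so p = 8/44 ≈ 0.181818.
d = −(3/4) ln(1 − 4p/3) = −0.75 ln(1 − 0.242424) = −0.75 ln(0.757576)
  = −0.75 × (-0.277631) = 0.208223 substitutions/site.

0.208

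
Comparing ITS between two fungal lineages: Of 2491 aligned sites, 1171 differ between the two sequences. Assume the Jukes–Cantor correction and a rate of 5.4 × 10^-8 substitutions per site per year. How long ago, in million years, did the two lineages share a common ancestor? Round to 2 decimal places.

p = 1171/2491 ≈ 0.470092.
d = −(3/4) ln(1 − 4p/3) = −0.75 ln(1 − 0.626789) = −0.75 ln(0.373211)
  = −0.75 × (-0.985611) = 0.739208 substitutions/site.
Under a molecular clock d = 2μt, so t = d/(2μ) = 0.739208 / (2 × 5.4 × 10^-8) = 6.84 million years.

6.84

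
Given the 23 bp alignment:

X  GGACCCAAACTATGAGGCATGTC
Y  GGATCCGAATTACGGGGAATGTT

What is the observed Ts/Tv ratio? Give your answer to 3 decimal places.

Transitions are A↔G and C↔T; transversions are all other mismatches.
Transitions: 6. Transversions: 1.
R = 6/1 = 6.000.

6.000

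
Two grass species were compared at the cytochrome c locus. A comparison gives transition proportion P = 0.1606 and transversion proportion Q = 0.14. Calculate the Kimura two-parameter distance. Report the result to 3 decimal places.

Under the Kimura two-parameter model, d = −½ ln(1 − 2P − Q) − ¼ ln(1 − 2Q).
1 − 2P − Q = 0.5388, giving −½ ln(0.5388) = 0.309205.
1 − 2Q = 0.72, giving −¼ ln(0.72) = 0.082126.
d = 0.309205 + 0.082126 = 0.391331.

0.391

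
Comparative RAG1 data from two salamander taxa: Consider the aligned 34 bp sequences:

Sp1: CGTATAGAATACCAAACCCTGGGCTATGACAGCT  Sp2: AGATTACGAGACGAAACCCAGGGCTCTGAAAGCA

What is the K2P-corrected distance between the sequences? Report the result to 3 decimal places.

Of 34 sites, 1 differences are transitions and 10 are transversions, so P = 1/34 ≈ 0.029412 and Q = 10/34 ≈ 0.294118.
Under the Kimura two-parameter model, d = −½ ln(1 − 2P − Q) − ¼ ln(1 − 2Q).
1 − 2P − Q = 0.647058, giving −½ ln(0.647058) = 0.217660.
1 − 2Q = 0.411764, giving −¼ ln(0.411764) = 0.221826.
d = 0.217660 + 0.221826 = 0.439486.

0.439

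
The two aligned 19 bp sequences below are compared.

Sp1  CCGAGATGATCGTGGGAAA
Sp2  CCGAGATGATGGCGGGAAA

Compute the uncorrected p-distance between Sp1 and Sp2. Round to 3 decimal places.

The sequences differ at 2 of 19 positions (sites 11, 13).
p = 2/19 = 0.105263… ≈ 0.105 (to 3 d.p.).

0.105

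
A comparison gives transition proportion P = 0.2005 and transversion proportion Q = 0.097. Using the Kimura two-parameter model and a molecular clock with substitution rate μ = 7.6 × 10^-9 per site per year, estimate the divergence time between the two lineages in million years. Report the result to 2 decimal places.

26.22

Under the Kimura two-parameter model, d = −½ ln(1 − 2P − Q) − ¼ ln(1 − 2Q).
1 − 2P − Q = 0.502, giving −½ ln(0.502) = 0.344578.
1 − 2Q = 0.806, giving −¼ ln(0.806) = 0.053918.
d = 0.344578 + 0.053918 = 0.398496.
Under a molecular clock d = 2μt, so t = d/(2μ) = 0.398496 / (2 × 7.6 × 10^-9) = 26.22 million years.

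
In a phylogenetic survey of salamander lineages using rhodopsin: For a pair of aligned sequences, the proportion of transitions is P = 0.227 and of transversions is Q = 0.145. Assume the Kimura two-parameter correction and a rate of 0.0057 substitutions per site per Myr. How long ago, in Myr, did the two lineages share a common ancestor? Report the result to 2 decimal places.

Under the Kimura two-parameter model, d = −½ ln(1 − 2P − Q) − ¼ ln(1 − 2Q).
1 − 2P − Q = 0.401, giving −½ ln(0.401) = 0.456897.
1 − 2Q = 0.71, giving −¼ ln(0.71) = 0.085623.
d = 0.456897 + 0.085623 = 0.542520.
Under a molecular clock d = 2μt, so t = d/(2μ) = 0.542520 / (2 × 0.0057) = 47.59 Myr.

47.59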